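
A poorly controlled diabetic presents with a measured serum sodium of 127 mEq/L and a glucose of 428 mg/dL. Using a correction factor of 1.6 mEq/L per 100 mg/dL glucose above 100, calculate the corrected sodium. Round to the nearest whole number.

Corrected Na = measured Na + 1.6 · (glucose − 100)/100
= 127 + 1.6 · (428 − 100)/100
= 127 + 5.2
= 132.2 mEq/L

132 mEq/L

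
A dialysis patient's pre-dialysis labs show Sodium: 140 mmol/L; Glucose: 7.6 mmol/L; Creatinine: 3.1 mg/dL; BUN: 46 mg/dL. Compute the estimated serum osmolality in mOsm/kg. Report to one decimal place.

Calculated osmolality = 2·Na + glucose + BUN/2.8
= 2·140 + 7.6 + 46/2.8
= 280 + 7.60 + 16.43
= 304.03 mOsm/kg

304.0 mOsm/kg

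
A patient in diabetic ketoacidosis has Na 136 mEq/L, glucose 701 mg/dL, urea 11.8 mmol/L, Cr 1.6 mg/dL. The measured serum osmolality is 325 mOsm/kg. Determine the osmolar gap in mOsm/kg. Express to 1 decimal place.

2.3 mOsm/kg

Calculated osmolality = 2·Na + glucose/18 + urea
= 2·136 + 701/18 + 11.8
= 272 + 38.94 + 11.80
= 322.74 mOsm/kg ≈ 322.7 mOsm/kg
Osmolar gap = measured − calculated = 325 − 322.7 = 2.3 mOsm/kg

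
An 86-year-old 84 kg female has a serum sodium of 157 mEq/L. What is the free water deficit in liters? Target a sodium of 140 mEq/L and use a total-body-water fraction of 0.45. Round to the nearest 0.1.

4.6 L

TBW = 0.45 · 84 = 37.8 L
Free water deficit = TBW · (Na/140 − 1)
= 37.8 · (157/140 − 1)
= 37.8 · 0.1214
= 4.59 L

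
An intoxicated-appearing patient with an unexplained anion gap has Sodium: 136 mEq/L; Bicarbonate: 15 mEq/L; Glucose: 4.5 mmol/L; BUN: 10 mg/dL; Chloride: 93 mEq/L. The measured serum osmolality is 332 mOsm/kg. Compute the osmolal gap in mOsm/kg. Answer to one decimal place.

51.9 mOsm/kg

Calculated osmolality = 2·Na + glucose + BUN/2.8
= 2·136 + 4.5 + 10/2.8
= 272 + 4.50 + 3.57
= 280.07 mOsm/kg ≈ 280.1 mOsm/kg
Osmolar gap = measured − calculated = 332 − 280.1 = 51.9 mOsm/kg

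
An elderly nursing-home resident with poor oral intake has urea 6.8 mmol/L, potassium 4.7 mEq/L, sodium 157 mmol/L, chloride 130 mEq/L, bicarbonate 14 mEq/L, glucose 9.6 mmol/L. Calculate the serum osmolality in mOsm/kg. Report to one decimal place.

330.4 mOsm/kg

Calculated osmolality = 2·Na + glucose + urea
= 2·157 + 9.6 + 6.8
= 314 + 9.60 + 6.80
= 330.4 mOsm/kg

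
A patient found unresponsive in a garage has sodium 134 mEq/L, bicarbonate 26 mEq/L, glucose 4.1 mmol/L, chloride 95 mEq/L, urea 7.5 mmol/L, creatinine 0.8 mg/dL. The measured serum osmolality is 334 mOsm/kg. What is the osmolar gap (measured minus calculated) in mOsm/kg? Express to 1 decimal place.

Calculated osmolality = 2·Na + glucose + urea
= 2·134 + 4.1 + 7.5
= 268 + 4.10 + 7.50
= 279.6 mOsm/kg ≈ 279.6 mOsm/kg
Osmolar gap = measured − calculated = 334 − 279.6 = 54.4 mOsm/kg

54.4 mOsm/kg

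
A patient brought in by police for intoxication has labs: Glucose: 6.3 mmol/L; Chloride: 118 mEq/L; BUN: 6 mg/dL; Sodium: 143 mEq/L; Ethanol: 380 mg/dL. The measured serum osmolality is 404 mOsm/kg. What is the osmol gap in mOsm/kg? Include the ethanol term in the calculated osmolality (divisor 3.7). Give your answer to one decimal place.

6.9 mOsm/kg

Calculated osmolality = 2·Na + glucose + BUN/2.8 + ethanol/3.7
= 2·143 + 6.3 + 6/2.8 + 380/3.7
= 286 + 6.30 + 2.14 + 102.70
= 397.14 mOsm/kg ≈ 397.1 mOsm/kg
Osmolar gap = measured − calculated = 404 − 397.1 = 6.9 mOsm/kg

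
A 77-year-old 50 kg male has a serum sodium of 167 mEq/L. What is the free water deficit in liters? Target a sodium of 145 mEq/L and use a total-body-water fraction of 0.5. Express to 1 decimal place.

TBW = 0.5 · 50 = 25 L
Free water deficit = TBW · (Na/145 − 1)
= 25 · (167/145 − 1)
= 25 · 0.1517
= 3.79 L

3.8 L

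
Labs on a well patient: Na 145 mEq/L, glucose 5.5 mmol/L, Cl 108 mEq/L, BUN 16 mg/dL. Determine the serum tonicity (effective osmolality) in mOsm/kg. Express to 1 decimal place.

295.5 mOsm/kg

Effective osmolality excludes urea (freely permeant across cell membranes):
2·Na + glucose
= 2·145 + 5.5
= 290 + 5.5
= 295.5 mOsm/kg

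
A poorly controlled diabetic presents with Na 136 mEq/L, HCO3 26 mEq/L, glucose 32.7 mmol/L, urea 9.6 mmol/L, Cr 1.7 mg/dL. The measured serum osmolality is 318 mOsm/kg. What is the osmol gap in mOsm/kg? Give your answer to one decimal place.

3.7 mOsm/kg

Calculated osmolality = 2·Na + glucose + urea
= 2·136 + 32.7 + 9.6
= 272 + 32.70 + 9.60
= 314.3 mOsm/kg ≈ 314.3 mOsm/kg
Osmolar gap = measured − calculated = 318 − 314.3 = 3.7 mOsm/kg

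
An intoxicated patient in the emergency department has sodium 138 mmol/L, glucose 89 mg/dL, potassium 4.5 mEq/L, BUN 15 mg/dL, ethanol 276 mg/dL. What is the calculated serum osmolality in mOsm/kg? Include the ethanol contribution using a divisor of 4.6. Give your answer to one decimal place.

346.3 mOsm/kg

Calculated osmolality = 2·Na + glucose/18 + BUN/2.8 + ethanol/4.6
= 2·138 + 89/18 + 15/2.8 + 276/4.6
= 276 + 4.94 + 5.36 + 60
= 346.3 mOsm/kg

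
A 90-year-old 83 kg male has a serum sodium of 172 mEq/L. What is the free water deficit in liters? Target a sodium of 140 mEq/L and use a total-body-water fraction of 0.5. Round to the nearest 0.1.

TBW = 0.5 · 83 = 41.5 L
Free water deficit = TBW · (Na/140 − 1)
= 41.5 · (172/140 − 1)
= 41.5 · 0.2286
= 9.49 L

9.5 L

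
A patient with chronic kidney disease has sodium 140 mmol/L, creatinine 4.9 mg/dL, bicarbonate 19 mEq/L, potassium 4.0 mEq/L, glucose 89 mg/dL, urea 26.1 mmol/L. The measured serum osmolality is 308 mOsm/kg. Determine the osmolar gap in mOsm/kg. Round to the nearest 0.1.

-3.0 mOsm/kg

Calculated osmolality = 2·Na + glucose/18 + urea
= 2·140 + 89/18 + 26.1
= 280 + 4.94 + 26.10
= 311.04 mOsm/kg ≈ 311.0 mOsm/kg
Osmolar gap = measured − calculated = 308 − 311.0 = -3.0 mOsm/kg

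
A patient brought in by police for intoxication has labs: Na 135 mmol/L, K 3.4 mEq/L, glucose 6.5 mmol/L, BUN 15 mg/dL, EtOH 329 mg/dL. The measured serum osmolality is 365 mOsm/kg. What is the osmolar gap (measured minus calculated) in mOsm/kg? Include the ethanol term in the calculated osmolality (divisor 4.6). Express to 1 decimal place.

11.6 mOsm/kg

Calculated osmolality = 2·Na + glucose + BUN/2.8 + ethanol/4.6
= 2·135 + 6.5 + 15/2.8 + 329/4.6
= 270 + 6.50 + 5.36 + 71.52
= 353.38 mOsm/kg ≈ 353.4 mOsm/kg
Osmolar gap = measured − calculated = 365 − 353.4 = 11.6 mOsm/kg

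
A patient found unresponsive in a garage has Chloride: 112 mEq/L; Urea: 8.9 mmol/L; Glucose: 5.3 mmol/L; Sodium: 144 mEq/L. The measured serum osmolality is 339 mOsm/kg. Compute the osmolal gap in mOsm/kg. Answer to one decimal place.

36.8 mOsm/kg

Calculated osmolality = 2·Na + glucose + urea
= 2·144 + 5.3 + 8.9
= 288 + 5.30 + 8.90
= 302.2 mOsm/kg ≈ 302.2 mOsm/kg
Osmolar gap = measured − calculated = 339 − 302.2 = 36.8 mOsm/kg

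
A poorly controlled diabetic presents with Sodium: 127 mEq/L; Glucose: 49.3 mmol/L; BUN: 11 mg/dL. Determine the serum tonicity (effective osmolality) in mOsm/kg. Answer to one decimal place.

Effective osmolality excludes urea (freely permeant across cell membranes):
2·Na + glucose
= 2·127 + 49.3
= 254 + 49.3
= 303.3 mOsm/kg

303.3 mOsm/kg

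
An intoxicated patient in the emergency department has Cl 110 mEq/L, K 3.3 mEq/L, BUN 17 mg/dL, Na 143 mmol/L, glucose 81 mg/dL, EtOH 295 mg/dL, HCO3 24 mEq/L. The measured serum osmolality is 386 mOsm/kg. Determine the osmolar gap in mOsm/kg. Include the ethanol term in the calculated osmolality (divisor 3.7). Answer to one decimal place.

Calculated osmolality = 2·Na + glucose/18 + BUN/2.8 + ethanol/3.7
= 2·143 + 81/18 + 17/2.8 + 295/3.7
= 286 + 4.50 + 6.07 + 79.73
= 376.3 mOsm/kg ≈ 376.3 mOsm/kg
Osmolar gap = measured − calculated = 386 − 376.3 = 9.7 mOsm/kg

9.7 mOsm/kg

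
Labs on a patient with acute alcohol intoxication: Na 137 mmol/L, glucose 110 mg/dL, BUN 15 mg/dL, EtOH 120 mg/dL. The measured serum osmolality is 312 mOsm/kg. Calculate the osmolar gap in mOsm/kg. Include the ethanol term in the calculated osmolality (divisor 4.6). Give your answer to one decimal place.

0.4 mOsm/kg

Calculated osmolality = 2·Na + glucose/18 + BUN/2.8 + ethanol/4.6
= 2·137 + 110/18 + 15/2.8 + 120/4.6
= 274 + 6.11 + 5.36 + 26.09
= 311.56 mOsm/kg ≈ 311.6 mOsm/kg
Osmolar gap = measured − calculated = 312 − 311.6 = 0.4 mOsm/kg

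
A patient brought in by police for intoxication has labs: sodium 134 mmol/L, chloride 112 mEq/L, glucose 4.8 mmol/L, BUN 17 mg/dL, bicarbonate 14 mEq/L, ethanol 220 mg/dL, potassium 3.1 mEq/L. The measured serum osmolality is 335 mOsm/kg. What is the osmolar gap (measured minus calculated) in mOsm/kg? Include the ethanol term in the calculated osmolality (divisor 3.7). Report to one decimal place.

-3.3 mOsm/kg

Calculated osmolality = 2·Na + glucose + BUN/2.8 + ethanol/3.7
= 2·134 + 4.8 + 17/2.8 + 220/3.7
= 268 + 4.80 + 6.07 + 59.46
= 338.33 mOsm/kg ≈ 338.3 mOsm/kg
Osmolar gap = measured − calculated = 335 − 338.3 = -3.3 mOsm/kg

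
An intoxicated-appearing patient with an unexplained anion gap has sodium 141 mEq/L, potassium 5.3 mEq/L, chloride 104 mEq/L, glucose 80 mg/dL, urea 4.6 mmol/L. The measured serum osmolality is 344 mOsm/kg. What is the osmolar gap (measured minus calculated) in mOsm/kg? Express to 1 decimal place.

Calculated osmolality = 2·Na + glucose/18 + urea
= 2·141 + 80/18 + 4.6
= 282 + 4.44 + 4.60
= 291.04 mOsm/kg ≈ 291.0 mOsm/kg
Osmolar gap = measured − calculated = 344 − 291.0 = 53.0 mOsm/kg

53.0 mOsm/kg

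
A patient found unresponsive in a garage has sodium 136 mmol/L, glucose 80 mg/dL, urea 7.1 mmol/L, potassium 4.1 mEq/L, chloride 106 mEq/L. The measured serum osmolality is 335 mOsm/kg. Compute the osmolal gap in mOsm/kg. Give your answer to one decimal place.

Calculated osmolality = 2·Na + glucose/18 + urea
= 2·136 + 80/18 + 7.1
= 272 + 4.44 + 7.10
= 283.54 mOsm/kg ≈ 283.5 mOsm/kg
Osmolar gap = measured − calculated = 335 − 283.5 = 51.5 mOsm/kg

51.5 mOsm/kg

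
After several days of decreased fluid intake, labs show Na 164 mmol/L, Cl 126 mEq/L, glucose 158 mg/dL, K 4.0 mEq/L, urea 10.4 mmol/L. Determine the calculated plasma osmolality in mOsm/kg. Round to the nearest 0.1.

Calculated osmolality = 2·Na + glucose/18 + urea
= 2·164 + 158/18 + 10.4
= 328 + 8.78 + 10.40
= 347.18 mOsm/kg

347.2 mOsm/kg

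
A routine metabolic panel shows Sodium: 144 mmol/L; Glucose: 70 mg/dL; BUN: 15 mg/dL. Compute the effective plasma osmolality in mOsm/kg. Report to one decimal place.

Effective osmolality excludes urea (freely permeant across cell membranes):
2·Na + glucose/18
= 2·144 + 70/18
= 288 + 3.89
= 291.89 mOsm/kg

291.9 mOsm/kg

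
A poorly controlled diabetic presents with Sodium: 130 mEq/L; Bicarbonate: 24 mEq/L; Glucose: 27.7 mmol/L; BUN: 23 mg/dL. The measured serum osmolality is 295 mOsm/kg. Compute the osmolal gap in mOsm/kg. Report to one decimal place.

Calculated osmolality = 2·Na + glucose + BUN/2.8
= 2·130 + 27.7 + 23/2.8
= 260 + 27.70 + 8.21
= 295.91 mOsm/kg ≈ 295.9 mOsm/kg
Osmolar gap = measured − calculated = 295 − 295.9 = -0.9 mOsm/kg

-0.9 mOsm/kg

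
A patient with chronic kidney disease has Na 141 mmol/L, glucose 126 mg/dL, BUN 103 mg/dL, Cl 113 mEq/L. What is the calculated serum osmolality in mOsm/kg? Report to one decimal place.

Calculated osmolality = 2·Na + glucose/18 + BUN/2.8
= 2·141 + 126/18 + 103/2.8
= 282 + 7 + 36.79
= 325.79 mOsm/kg

325.8 mOsm/kg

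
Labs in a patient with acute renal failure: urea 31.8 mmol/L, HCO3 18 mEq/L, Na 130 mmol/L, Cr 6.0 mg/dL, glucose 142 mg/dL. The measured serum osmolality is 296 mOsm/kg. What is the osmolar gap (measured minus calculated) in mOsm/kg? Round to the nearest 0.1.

Calculated osmolality = 2·Na + glucose/18 + urea
= 2·130 + 142/18 + 31.8
= 260 + 7.89 + 31.80
= 299.69 mOsm/kg ≈ 299.7 mOsm/kg
Osmolar gap = measured − calculated = 296 − 299.7 = -3.7 mOsm/kg

-3.7 mOsm/kg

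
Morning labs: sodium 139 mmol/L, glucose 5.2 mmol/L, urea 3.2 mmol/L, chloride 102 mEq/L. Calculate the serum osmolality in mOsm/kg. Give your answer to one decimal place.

Calculated osmolality = 2·Na + glucose + urea
= 2·139 + 5.2 + 3.2
= 278 + 5.20 + 3.20
= 286.4 mOsm/kg

286.4 mOsm/kg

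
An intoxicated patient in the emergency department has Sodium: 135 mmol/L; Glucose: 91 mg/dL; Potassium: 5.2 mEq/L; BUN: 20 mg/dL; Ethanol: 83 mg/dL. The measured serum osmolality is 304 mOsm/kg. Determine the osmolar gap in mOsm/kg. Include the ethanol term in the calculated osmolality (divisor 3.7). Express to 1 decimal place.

-0.6 mOsm/kg

Calculated osmolality = 2·Na + glucose/18 + BUN/2.8 + ethanol/3.7
= 2·135 + 91/18 + 20/2.8 + 83/3.7
= 270 + 5.06 + 7.14 + 22.43
= 304.63 mOsm/kg ≈ 304.6 mOsm/kg
Osmolar gap = measured − calculated = 304 − 304.6 = -0.6 mOsm/kg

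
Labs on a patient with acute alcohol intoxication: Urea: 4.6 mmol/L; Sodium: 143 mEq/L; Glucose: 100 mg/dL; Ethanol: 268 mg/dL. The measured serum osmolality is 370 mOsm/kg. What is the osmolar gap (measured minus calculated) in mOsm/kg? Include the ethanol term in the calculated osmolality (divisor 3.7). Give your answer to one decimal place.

1.4 mOsm/kg

Calculated osmolality = 2·Na + glucose/18 + urea + ethanol/3.7
= 2·143 + 100/18 + 4.6 + 268/3.7
= 286 + 5.56 + 4.60 + 72.43
= 368.59 mOsm/kg ≈ 368.6 mOsm/kg
Osmolar gap = measured − calculated = 370 − 368.6 = 1.4 mOsm/kg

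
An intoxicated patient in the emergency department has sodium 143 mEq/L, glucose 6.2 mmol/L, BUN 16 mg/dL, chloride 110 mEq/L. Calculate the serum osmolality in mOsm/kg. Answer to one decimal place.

297.9 mOsm/kg

Calculated osmolality = 2·Na + glucose + BUN/2.8
= 2·143 + 6.2 + 16/2.8
= 286 + 6.20 + 5.71
= 297.91 mOsm/kg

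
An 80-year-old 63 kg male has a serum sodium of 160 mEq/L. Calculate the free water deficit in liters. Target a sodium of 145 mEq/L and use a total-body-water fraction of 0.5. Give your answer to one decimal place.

TBW = 0.5 · 63 = 31.5 L
Free water deficit = TBW · (Na/145 − 1)
= 31.5 · (160/145 − 1)
= 31.5 · 0.1034
= 3.26 L

3.3 L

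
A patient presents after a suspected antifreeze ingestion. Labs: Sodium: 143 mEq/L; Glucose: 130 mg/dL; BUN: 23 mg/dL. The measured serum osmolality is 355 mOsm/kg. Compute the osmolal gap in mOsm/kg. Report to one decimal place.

53.6 mOsm/kg

Calculated osmolality = 2·Na + glucose/18 + BUN/2.8
= 2·143 + 130/18 + 23/2.8
= 286 + 7.22 + 8.21
= 301.43 mOsm/kg ≈ 301.4 mOsm/kg
Osmolar gap = measured − calculated = 355 − 301.4 = 53.6 mOsm/kg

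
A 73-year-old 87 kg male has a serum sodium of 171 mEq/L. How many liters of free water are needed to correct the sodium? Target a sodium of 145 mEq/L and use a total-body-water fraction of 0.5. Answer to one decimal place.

7.8 L

TBW = 0.5 · 87 = 43.5 L
Free water deficit = TBW · (Na/145 − 1)
= 43.5 · (171/145 − 1)
= 43.5 · 0.1793
= 7.8 L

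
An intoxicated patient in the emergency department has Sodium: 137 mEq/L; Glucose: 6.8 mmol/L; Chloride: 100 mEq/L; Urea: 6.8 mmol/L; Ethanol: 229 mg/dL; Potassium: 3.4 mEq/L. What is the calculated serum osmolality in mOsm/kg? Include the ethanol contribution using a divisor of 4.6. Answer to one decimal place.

337.4 mOsm/kg

Calculated osmolality = 2·Na + glucose + urea + ethanol/4.6
= 2·137 + 6.8 + 6.8 + 229/4.6
= 274 + 6.80 + 6.80 + 49.78
= 337.38 mOsm/kg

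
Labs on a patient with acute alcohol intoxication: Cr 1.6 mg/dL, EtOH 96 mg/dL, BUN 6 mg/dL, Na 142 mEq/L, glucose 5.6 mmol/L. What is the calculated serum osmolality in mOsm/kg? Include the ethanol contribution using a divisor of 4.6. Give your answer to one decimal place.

312.6 mOsm/kg

Calculated osmolality = 2·Na + glucose + BUN/2.8 + ethanol/4.6
= 2·142 + 5.6 + 6/2.8 + 96/4.6
= 284 + 5.60 + 2.14 + 20.87
= 312.61 mOsm/kg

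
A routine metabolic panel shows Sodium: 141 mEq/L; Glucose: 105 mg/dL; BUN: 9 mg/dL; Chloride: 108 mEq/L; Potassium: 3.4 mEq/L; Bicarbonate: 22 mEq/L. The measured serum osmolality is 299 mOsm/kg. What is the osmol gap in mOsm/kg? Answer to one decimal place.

Calculated osmolality = 2·Na + glucose/18 + BUN/2.8
= 2·141 + 105/18 + 9/2.8
= 282 + 5.83 + 3.21
= 291.04 mOsm/kg ≈ 291.0 mOsm/kg
Osmolar gap = measured − calculated = 299 − 291.0 = 8.0 mOsm/kg

8.0 mOsm/kg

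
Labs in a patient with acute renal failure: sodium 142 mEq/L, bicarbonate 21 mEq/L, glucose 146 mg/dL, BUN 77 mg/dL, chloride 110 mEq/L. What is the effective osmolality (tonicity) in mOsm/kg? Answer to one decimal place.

Effective osmolality excludes urea (freely permeant across cell membranes):
2·Na + glucose/18
= 2·142 + 146/18
= 284 + 8.11
= 292.11 mOsm/kg

292.1 mOsm/kg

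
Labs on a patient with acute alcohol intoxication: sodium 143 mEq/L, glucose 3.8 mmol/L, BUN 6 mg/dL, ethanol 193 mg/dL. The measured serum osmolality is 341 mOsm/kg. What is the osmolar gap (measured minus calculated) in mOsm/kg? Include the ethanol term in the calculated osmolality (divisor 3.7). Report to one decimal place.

-3.1 mOsm/kg

Calculated osmolality = 2·Na + glucose + BUN/2.8 + ethanol/3.7
= 2·143 + 3.8 + 6/2.8 + 193/3.7
= 286 + 3.80 + 2.14 + 52.16
= 344.1 mOsm/kg ≈ 344.1 mOsm/kg
Osmolar gap = measured − calculated = 341 − 344.1 = -3.1 mOsm/kg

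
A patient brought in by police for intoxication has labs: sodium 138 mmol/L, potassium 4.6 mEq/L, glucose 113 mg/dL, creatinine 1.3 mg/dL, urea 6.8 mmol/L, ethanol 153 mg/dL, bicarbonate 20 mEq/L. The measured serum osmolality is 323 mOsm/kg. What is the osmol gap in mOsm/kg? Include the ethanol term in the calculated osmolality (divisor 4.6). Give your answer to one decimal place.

Calculated osmolality = 2·Na + glucose/18 + urea + ethanol/4.6
= 2·138 + 113/18 + 6.8 + 153/4.6
= 276 + 6.28 + 6.80 + 33.26
= 322.34 mOsm/kg ≈ 322.3 mOsm/kg
Osmolar gap = measured − calculated = 323 − 322.3 = 0.7 mOsm/kg

0.7 mOsm/kg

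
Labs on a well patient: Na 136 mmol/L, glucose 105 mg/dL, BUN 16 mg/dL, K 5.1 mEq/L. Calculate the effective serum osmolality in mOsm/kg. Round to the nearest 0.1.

Effective osmolality excludes urea (freely permeant across cell membranes):
2·Na + glucose/18
= 2·136 + 105/18
= 272 + 5.83
= 277.83 mOsm/kg

277.8 mOsm/kg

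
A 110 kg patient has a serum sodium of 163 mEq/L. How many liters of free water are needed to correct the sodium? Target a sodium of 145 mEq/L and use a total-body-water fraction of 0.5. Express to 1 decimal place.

6.8 L

TBW = 0.5 · 110 = 55 L
Free water deficit = TBW · (Na/145 − 1)
= 55 · (163/145 − 1)
= 55 · 0.1241
= 6.83 L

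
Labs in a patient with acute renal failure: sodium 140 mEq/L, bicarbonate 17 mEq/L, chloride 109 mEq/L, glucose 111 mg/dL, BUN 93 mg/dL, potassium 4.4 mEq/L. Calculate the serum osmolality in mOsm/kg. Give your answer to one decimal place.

Calculated osmolality = 2·Na + glucose/18 + BUN/2.8
= 2·140 + 111/18 + 93/2.8
= 280 + 6.17 + 33.21
= 319.38 mOsm/kg

319.4 mOsm/kg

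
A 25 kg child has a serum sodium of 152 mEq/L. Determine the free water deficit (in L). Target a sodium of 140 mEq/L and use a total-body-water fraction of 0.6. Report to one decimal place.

1.3 L

TBW = 0.6 · 25 = 15 L
Free water deficit = TBW · (Na/140 − 1)
= 15 · (152/140 − 1)
= 15 · 0.0857
= 1.29 L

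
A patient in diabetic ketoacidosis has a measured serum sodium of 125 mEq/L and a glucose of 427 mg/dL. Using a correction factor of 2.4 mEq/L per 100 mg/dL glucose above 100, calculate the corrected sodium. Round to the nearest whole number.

133 mEq/L

Corrected Na = measured Na + 2.4 · (glucose − 100)/100
= 125 + 2.4 · (427 − 100)/100
= 125 + 7.8
= 132.8 mEq/L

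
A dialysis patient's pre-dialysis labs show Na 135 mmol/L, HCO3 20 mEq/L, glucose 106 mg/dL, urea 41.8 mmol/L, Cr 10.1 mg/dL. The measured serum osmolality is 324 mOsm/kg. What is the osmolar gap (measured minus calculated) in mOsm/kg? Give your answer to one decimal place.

Calculated osmolality = 2·Na + glucose/18 + urea
= 2·135 + 106/18 + 41.8
= 270 + 5.89 + 41.80
= 317.69 mOsm/kg ≈ 317.7 mOsm/kg
Osmolar gap = measured − calculated = 324 − 317.7 = 6.3 mOsm/kg

6.3 mOsm/kg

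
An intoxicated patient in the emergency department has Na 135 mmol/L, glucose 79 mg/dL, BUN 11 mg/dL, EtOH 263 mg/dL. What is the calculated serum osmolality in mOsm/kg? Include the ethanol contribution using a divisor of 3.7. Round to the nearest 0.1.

Calculated osmolality = 2·Na + glucose/18 + BUN/2.8 + ethanol/3.7
= 2·135 + 79/18 + 11/2.8 + 263/3.7
= 270 + 4.39 + 3.93 + 71.08
= 349.4 mOsm/kg

349.4 mOsm/kg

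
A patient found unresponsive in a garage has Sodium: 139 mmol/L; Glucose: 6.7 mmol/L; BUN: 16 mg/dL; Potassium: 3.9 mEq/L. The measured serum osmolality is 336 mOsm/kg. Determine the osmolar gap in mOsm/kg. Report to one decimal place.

Calculated osmolality = 2·Na + glucose + BUN/2.8
= 2·139 + 6.7 + 16/2.8
= 278 + 6.70 + 5.71
= 290.41 mOsm/kg ≈ 290.4 mOsm/kg
Osmolar gap = measured − calculated = 336 − 290.4 = 45.6 mOsm/kg

45.6 mOsm/kg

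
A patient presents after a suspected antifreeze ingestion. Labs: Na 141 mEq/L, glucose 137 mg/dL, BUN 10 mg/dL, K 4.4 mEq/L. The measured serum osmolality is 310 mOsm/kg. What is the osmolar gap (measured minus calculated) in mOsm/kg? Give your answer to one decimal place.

16.8 mOsm/kg

Calculated osmolality = 2·Na + glucose/18 + BUN/2.8
= 2·141 + 137/18 + 10/2.8
= 282 + 7.61 + 3.57
= 293.18 mOsm/kg ≈ 293.2 mOsm/kg
Osmolar gap = measured − calculated = 310 − 293.2 = 16.8 mOsm/kg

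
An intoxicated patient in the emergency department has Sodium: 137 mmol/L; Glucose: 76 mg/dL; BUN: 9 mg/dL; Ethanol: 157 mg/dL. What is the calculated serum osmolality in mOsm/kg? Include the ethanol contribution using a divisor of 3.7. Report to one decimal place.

Calculated osmolality = 2·Na + glucose/18 + BUN/2.8 + ethanol/3.7
= 2·137 + 76/18 + 9/2.8 + 157/3.7
= 274 + 4.22 + 3.21 + 42.43
= 323.86 mOsm/kg

323.9 mOsm/kg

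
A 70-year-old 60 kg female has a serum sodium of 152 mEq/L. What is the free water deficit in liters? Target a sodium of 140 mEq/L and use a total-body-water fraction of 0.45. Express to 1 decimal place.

TBW = 0.45 · 60 = 27 L
Free water deficit = TBW · (Na/140 − 1)
= 27 · (152/140 − 1)
= 27 · 0.0857
= 2.31 L

2.3 L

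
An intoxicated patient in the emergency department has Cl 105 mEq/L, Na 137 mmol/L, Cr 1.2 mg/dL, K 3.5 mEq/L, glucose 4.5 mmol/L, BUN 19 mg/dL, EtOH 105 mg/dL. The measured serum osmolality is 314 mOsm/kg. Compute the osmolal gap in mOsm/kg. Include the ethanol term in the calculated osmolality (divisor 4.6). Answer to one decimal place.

5.9 mOsm/kg

Calculated osmolality = 2·Na + glucose + BUN/2.8 + ethanol/4.6
= 2·137 + 4.5 + 19/2.8 + 105/4.6
= 274 + 4.50 + 6.79 + 22.83
= 308.12 mOsm/kg ≈ 308.1 mOsm/kg
Osmolar gap = measured − calculated = 314 − 308.1 = 5.9 mOsm/kg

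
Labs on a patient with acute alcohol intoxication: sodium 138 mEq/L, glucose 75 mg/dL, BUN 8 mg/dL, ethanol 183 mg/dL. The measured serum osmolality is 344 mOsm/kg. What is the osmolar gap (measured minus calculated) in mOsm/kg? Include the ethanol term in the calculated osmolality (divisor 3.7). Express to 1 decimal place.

11.5 mOsm/kg

Calculated osmolality = 2·Na + glucose/18 + BUN/2.8 + ethanol/3.7
= 2·138 + 75/18 + 8/2.8 + 183/3.7
= 276 + 4.17 + 2.86 + 49.46
= 332.49 mOsm/kg ≈ 332.5 mOsm/kg
Osmolar gap = measured − calculated = 344 − 332.5 = 11.5 mOsm/kg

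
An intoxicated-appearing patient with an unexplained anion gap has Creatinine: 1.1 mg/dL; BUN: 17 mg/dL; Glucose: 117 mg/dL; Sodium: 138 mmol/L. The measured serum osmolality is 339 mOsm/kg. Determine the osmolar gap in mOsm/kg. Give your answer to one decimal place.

Calculated osmolality = 2·Na + glucose/18 + BUN/2.8
= 2·138 + 117/18 + 17/2.8
= 276 + 6.50 + 6.07
= 288.57 mOsm/kg ≈ 288.6 mOsm/kg
Osmolar gap = measured − calculated = 339 − 288.6 = 50.4 mOsm/kg

50.4 mOsm/kg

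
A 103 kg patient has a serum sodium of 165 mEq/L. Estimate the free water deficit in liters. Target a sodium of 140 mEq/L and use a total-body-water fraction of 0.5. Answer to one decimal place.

9.2 L

TBW = 0.5 · 103 = 51.5 L
Free water deficit = TBW · (Na/140 − 1)
= 51.5 · (165/140 − 1)
= 51.5 · 0.1786
= 9.2 L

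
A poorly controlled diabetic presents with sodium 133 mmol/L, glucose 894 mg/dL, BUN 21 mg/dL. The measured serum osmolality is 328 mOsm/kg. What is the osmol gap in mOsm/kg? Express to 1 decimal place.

Calculated osmolality = 2·Na + glucose/18 + BUN/2.8
= 2·133 + 894/18 + 21/2.8
= 266 + 49.67 + 7.50
= 323.17 mOsm/kg ≈ 323.2 mOsm/kg
Osmolar gap = measured − calculated = 328 − 323.2 = 4.8 mOsm/kg

4.8 mOsm/kg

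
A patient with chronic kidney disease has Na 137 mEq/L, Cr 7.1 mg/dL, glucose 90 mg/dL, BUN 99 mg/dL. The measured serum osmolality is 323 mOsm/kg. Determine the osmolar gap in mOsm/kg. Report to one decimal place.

8.6 mOsm/kg

Calculated osmolality = 2·Na + glucose/18 + BUN/2.8
= 2·137 + 90/18 + 99/2.8
= 274 + 5 + 35.36
= 314.36 mOsm/kg ≈ 314.4 mOsm/kg
Osmolar gap = measured − calculated = 323 − 314.4 = 8.6 mOsm/kg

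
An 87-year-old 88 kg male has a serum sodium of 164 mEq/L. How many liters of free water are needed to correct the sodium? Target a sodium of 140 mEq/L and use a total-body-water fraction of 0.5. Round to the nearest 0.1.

7.5 L

TBW = 0.5 · 88 = 44 L
Free water deficit = TBW · (Na/140 − 1)
= 44 · (164/140 − 1)
= 44 · 0.1714
= 7.54 L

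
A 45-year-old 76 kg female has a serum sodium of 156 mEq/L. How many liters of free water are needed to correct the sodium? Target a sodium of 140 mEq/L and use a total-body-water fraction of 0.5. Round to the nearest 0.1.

TBW = 0.5 · 76 = 38 L
Free water deficit = TBW · (Na/140 − 1)
= 38 · (156/140 − 1)
= 38 · 0.1143
= 4.34 L

4.3 L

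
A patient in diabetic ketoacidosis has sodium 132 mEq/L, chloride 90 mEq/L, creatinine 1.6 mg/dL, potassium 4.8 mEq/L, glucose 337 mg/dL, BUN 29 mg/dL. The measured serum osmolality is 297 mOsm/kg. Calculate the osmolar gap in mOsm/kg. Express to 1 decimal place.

Calculated osmolality = 2·Na + glucose/18 + BUN/2.8
= 2·132 + 337/18 + 29/2.8
= 264 + 18.72 + 10.36
= 293.08 mOsm/kg ≈ 293.1 mOsm/kg
Osmolar gap = measured − calculated = 297 − 293.1 = 3.9 mOsm/kg

3.9 mOsm/kg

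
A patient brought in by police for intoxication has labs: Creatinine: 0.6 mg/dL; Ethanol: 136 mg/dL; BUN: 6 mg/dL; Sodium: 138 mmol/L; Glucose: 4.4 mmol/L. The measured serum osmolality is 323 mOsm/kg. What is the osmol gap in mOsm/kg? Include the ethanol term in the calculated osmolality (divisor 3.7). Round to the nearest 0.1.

Calculated osmolality = 2·Na + glucose + BUN/2.8 + ethanol/3.7
= 2·138 + 4.4 + 6/2.8 + 136/3.7
= 276 + 4.40 + 2.14 + 36.76
= 319.3 mOsm/kg ≈ 319.3 mOsm/kg
Osmolar gap = measured − calculated = 323 − 319.3 = 3.7 mOsm/kg

3.7 mOsm/kg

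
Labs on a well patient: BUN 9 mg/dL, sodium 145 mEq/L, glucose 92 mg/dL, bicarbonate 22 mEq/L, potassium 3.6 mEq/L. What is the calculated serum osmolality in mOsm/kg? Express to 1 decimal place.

Calculated osmolality = 2·Na + glucose/18 + BUN/2.8
= 2·145 + 92/18 + 9/2.8
= 290 + 5.11 + 3.21
= 298.32 mOsm/kg

298.3 mOsm/kg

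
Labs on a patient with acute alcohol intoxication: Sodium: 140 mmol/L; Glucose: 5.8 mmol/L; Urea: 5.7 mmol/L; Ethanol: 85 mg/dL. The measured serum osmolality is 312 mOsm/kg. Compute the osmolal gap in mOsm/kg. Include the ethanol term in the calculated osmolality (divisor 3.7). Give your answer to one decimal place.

Calculated osmolality = 2·Na + glucose + urea + ethanol/3.7
= 2·140 + 5.8 + 5.7 + 85/3.7
= 280 + 5.80 + 5.70 + 22.97
= 314.47 mOsm/kg ≈ 314.5 mOsm/kg
Osmolar gap = measured − calculated = 312 − 314.5 = -2.5 mOsm/kg

-2.5 mOsm/kg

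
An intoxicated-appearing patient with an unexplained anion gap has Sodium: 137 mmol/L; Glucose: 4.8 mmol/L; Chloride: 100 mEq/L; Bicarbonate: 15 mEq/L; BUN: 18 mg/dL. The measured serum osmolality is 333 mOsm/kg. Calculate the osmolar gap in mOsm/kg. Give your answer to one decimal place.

47.8 mOsm/kg

Calculated osmolality = 2·Na + glucose + BUN/2.8
= 2·137 + 4.8 + 18/2.8
= 274 + 4.80 + 6.43
= 285.23 mOsm/kg ≈ 285.2 mOsm/kg
Osmolar gap = measured − calculated = 333 − 285.2 = 47.8 mOsm/kg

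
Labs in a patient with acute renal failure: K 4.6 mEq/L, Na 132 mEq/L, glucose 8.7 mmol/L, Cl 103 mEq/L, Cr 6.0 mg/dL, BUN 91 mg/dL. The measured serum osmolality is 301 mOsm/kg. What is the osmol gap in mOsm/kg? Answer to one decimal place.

Calculated osmolality = 2·Na + glucose + BUN/2.8
= 2·132 + 8.7 + 91/2.8
= 264 + 8.70 + 32.50
= 305.2 mOsm/kg ≈ 305.2 mOsm/kg
Osmolar gap = measured − calculated = 301 − 305.2 = -4.2 mOsm/kg

-4.2 mOsm/kg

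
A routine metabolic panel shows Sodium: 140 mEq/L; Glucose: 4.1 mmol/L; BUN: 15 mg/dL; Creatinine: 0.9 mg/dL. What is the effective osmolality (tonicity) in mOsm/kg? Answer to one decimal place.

284.1 mOsm/kg

Effective osmolality excludes urea (freely permeant across cell membranes):
2·Na + glucose
= 2·140 + 4.1
= 280 + 4.1
= 284.1 mOsm/kg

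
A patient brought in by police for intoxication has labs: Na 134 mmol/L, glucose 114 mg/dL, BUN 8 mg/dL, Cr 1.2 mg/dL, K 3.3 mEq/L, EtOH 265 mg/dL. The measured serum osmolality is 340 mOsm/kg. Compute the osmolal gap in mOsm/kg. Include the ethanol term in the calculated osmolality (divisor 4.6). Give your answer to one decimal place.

Calculated osmolality = 2·Na + glucose/18 + BUN/2.8 + ethanol/4.6
= 2·134 + 114/18 + 8/2.8 + 265/4.6
= 268 + 6.33 + 2.86 + 57.61
= 334.8 mOsm/kg ≈ 334.8 mOsm/kg
Osmolar gap = measured − calculated = 340 − 334.8 = 5.2 mOsm/kg

5.2 mOsm/kg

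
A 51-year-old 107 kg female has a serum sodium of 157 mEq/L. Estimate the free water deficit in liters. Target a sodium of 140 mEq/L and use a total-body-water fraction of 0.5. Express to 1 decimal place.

TBW = 0.5 · 107 = 53.5 L
Free water deficit = TBW · (Na/140 − 1)
= 53.5 · (157/140 − 1)
= 53.5 · 0.1214
= 6.49 L

6.5 L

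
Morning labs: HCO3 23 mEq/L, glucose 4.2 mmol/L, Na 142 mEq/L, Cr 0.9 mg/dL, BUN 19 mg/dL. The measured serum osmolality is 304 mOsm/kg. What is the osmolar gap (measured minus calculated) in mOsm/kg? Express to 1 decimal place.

Calculated osmolality = 2·Na + glucose + BUN/2.8
= 2·142 + 4.2 + 19/2.8
= 284 + 4.20 + 6.79
= 294.99 mOsm/kg ≈ 295.0 mOsm/kg
Osmolar gap = measured − calculated = 304 − 295.0 = 9.0 mOsm/kg

9.0 mOsm/kg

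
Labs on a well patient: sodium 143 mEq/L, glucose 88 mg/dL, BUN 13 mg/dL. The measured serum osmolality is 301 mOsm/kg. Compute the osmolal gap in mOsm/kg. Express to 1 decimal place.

Calculated osmolality = 2·Na + glucose/18 + BUN/2.8
= 2·143 + 88/18 + 13/2.8
= 286 + 4.89 + 4.64
= 295.53 mOsm/kg ≈ 295.5 mOsm/kg
Osmolar gap = measured − calculated = 301 − 295.5 = 5.5 mOsm/kg

5.5 mOsm/kg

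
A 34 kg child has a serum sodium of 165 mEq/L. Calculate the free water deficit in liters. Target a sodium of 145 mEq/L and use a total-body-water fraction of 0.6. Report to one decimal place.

2.8 L

TBW = 0.6 · 34 = 20.4 L
Free water deficit = TBW · (Na/145 − 1)
= 20.4 · (165/145 − 1)
= 20.4 · 0.1379
= 2.81 L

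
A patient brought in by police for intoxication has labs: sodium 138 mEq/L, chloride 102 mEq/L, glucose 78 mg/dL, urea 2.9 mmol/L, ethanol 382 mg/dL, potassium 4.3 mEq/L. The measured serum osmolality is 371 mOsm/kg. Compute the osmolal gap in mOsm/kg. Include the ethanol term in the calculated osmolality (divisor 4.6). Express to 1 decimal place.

Calculated osmolality = 2·Na + glucose/18 + urea + ethanol/4.6
= 2·138 + 78/18 + 2.9 + 382/4.6
= 276 + 4.33 + 2.90 + 83.04
= 366.27 mOsm/kg ≈ 366.3 mOsm/kg
Osmolar gap = measured − calculated = 371 − 366.3 = 4.7 mOsm/kg

4.7 mOsm/kg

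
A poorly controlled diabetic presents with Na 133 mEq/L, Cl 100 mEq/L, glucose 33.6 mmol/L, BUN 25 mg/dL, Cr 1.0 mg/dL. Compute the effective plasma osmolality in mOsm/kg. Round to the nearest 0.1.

299.6 mOsm/kg

Effective osmolality excludes urea (freely permeant across cell membranes):
2·Na + glucose
= 2·133 + 33.6
= 266 + 33.6
= 299.6 mOsm/kg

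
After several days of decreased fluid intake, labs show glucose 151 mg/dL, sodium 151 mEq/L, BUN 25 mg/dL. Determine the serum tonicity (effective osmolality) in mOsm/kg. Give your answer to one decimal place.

Effective osmolality excludes urea (freely permeant across cell membranes):
2·Na + glucose/18
= 2·151 + 151/18
= 302 + 8.39
= 310.39 mOsm/kg

310.4 mOsm/kg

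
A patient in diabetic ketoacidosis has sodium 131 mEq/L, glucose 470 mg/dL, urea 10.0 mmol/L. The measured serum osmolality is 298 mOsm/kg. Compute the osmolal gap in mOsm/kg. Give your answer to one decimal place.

Calculated osmolality = 2·Na + glucose/18 + urea
= 2·131 + 470/18 + 10
= 262 + 26.11 + 10
= 298.11 mOsm/kg ≈ 298.1 mOsm/kg
Osmolar gap = measured − calculated = 298 − 298.1 = -0.1 mOsm/kg

-0.1 mOsm/kg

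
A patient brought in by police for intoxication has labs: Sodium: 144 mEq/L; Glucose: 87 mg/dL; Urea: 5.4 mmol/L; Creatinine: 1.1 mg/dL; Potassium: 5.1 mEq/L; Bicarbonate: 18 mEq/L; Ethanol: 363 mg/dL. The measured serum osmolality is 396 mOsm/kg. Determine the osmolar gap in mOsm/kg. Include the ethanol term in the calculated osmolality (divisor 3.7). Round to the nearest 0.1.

-0.3 mOsm/kg

Calculated osmolality = 2·Na + glucose/18 + urea + ethanol/3.7
= 2·144 + 87/18 + 5.4 + 363/3.7
= 288 + 4.83 + 5.40 + 98.11
= 396.34 mOsm/kg ≈ 396.3 mOsm/kg
Osmolar gap = measured − calculated = 396 − 396.3 = -0.3 mOsm/kg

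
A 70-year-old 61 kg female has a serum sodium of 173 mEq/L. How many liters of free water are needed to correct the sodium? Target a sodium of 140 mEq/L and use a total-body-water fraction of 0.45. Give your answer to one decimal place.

6.5 L

TBW = 0.45 · 61 = 27.45 L
Free water deficit = TBW · (Na/140 − 1)
= 27.45 · (173/140 − 1)
= 27.45 · 0.2357
= 6.47 L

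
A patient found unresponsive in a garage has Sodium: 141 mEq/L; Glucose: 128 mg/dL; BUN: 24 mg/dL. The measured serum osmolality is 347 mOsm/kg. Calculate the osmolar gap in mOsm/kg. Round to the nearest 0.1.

49.3 mOsm/kg

Calculated osmolality = 2·Na + glucose/18 + BUN/2.8
= 2·141 + 128/18 + 24/2.8
= 282 + 7.11 + 8.57
= 297.68 mOsm/kg ≈ 297.7 mOsm/kg
Osmolar gap = measured − calculated = 347 − 297.7 = 49.3 mOsm/kg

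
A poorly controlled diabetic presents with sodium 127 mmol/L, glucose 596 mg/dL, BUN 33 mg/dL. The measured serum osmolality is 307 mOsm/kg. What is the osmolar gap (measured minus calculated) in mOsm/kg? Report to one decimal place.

8.1 mOsm/kg

Calculated osmolality = 2·Na + glucose/18 + BUN/2.8
= 2·127 + 596/18 + 33/2.8
= 254 + 33.11 + 11.79
= 298.9 mOsm/kg ≈ 298.9 mOsm/kg
Osmolar gap = measured − calculated = 307 − 298.9 = 8.1 mOsm/kg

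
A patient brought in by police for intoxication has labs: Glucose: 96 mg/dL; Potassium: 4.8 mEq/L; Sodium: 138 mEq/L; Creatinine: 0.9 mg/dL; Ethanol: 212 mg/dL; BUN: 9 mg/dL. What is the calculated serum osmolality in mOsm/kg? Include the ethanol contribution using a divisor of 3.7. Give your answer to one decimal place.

Calculated osmolality = 2·Na + glucose/18 + BUN/2.8 + ethanol/3.7
= 2·138 + 96/18 + 9/2.8 + 212/3.7
= 276 + 5.33 + 3.21 + 57.30
= 341.84 mOsm/kg

341.8 mOsm/kg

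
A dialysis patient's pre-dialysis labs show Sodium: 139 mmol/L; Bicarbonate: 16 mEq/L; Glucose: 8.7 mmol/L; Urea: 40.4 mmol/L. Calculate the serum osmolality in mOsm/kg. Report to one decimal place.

Calculated osmolality = 2·Na + glucose + urea
= 2·139 + 8.7 + 40.4
= 278 + 8.70 + 40.40
= 327.1 mOsm/kg

327.1 mOsm/kg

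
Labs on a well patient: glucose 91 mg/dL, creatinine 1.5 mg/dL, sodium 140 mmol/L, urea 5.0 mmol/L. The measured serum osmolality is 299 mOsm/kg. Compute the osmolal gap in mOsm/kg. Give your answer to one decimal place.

Calculated osmolality = 2·Na + glucose/18 + urea
= 2·140 + 91/18 + 5
= 280 + 5.06 + 5
= 290.06 mOsm/kg ≈ 290.1 mOsm/kg
Osmolar gap = measured − calculated = 299 − 290.1 = 8.9 mOsm/kg

8.9 mOsm/kg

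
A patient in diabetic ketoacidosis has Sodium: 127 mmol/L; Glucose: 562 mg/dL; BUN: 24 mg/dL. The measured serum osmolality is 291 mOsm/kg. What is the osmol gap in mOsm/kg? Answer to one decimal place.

-2.8 mOsm/kg

Calculated osmolality = 2·Na + glucose/18 + BUN/2.8
= 2·127 + 562/18 + 24/2.8
= 254 + 31.22 + 8.57
= 293.79 mOsm/kg ≈ 293.8 mOsm/kg
Osmolar gap = measured − calculated = 291 − 293.8 = -2.8 mOsm/kg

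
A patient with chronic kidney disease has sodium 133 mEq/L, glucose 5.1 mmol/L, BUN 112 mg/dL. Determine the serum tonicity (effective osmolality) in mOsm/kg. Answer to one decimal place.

Effective osmolality excludes urea (freely permeant across cell membranes):
2·Na + glucose
= 2·133 + 5.1
= 266 + 5.1
= 271.1 mOsm/kg

271.1 mOsm/kg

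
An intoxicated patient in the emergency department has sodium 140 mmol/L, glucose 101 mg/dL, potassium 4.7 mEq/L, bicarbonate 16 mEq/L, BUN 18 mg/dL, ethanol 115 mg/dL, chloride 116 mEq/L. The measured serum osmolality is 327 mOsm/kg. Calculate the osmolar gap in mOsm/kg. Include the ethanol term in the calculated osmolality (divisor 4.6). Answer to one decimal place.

Calculated osmolality = 2·Na + glucose/18 + BUN/2.8 + ethanol/4.6
= 2·140 + 101/18 + 18/2.8 + 115/4.6
= 280 + 5.61 + 6.43 + 25
= 317.04 mOsm/kg ≈ 317.0 mOsm/kg
Osmolar gap = measured − calculated = 327 − 317.0 = 10.0 mOsm/kg

10.0 mOsm/kg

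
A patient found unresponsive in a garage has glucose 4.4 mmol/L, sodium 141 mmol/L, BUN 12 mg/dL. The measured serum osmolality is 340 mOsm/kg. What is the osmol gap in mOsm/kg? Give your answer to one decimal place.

49.3 mOsm/kg

Calculated osmolality = 2·Na + glucose + BUN/2.8
= 2·141 + 4.4 + 12/2.8
= 282 + 4.40 + 4.29
= 290.69 mOsm/kg ≈ 290.7 mOsm/kg
Osmolar gap = measured − calculated = 340 − 290.7 = 49.3 mOsm/kg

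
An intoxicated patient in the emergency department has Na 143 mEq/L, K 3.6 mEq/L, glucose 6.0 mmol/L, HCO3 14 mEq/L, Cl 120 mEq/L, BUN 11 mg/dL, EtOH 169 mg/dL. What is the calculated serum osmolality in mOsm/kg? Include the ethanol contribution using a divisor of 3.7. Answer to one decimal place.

341.6 mOsm/kg

Calculated osmolality = 2·Na + glucose + BUN/2.8 + ethanol/3.7
= 2·143 + 6 + 11/2.8 + 169/3.7
= 286 + 6 + 3.93 + 45.68
= 341.61 mOsm/kg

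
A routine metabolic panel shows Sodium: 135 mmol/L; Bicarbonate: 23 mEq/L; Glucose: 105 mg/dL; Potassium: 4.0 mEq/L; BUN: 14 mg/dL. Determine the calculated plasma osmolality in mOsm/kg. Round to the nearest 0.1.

280.8 mOsm/kg

Calculated osmolality = 2·Na + glucose/18 + BUN/2.8
= 2·135 + 105/18 + 14/2.8
= 270 + 5.83 + 5
= 280.83 mOsm/kg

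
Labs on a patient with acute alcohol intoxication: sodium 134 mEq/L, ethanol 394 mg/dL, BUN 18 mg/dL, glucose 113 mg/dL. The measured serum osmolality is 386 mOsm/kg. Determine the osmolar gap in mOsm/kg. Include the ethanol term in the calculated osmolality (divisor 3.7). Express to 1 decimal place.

Calculated osmolality = 2·Na + glucose/18 + BUN/2.8 + ethanol/3.7
= 2·134 + 113/18 + 18/2.8 + 394/3.7
= 268 + 6.28 + 6.43 + 106.49
= 387.2 mOsm/kg ≈ 387.2 mOsm/kg
Osmolar gap = measured − calculated = 386 − 387.2 = -1.2 mOsm/kg

-1.2 mOsm/kg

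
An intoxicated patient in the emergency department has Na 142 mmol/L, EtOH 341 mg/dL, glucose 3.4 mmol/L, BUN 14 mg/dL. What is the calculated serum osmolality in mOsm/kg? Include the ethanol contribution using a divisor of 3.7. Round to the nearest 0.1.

384.6 mOsm/kg

Calculated osmolality = 2·Na + glucose + BUN/2.8 + ethanol/3.7
= 2·142 + 3.4 + 14/2.8 + 341/3.7
= 284 + 3.40 + 5 + 92.16
= 384.56 mOsm/kg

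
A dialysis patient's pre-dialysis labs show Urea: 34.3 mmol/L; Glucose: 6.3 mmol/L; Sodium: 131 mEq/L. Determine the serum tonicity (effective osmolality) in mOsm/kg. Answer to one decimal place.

Effective osmolality excludes urea (freely permeant across cell membranes):
2·Na + glucose
= 2·131 + 6.3
= 262 + 6.3
= 268.3 mOsm/kg

268.3 mOsm/kg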